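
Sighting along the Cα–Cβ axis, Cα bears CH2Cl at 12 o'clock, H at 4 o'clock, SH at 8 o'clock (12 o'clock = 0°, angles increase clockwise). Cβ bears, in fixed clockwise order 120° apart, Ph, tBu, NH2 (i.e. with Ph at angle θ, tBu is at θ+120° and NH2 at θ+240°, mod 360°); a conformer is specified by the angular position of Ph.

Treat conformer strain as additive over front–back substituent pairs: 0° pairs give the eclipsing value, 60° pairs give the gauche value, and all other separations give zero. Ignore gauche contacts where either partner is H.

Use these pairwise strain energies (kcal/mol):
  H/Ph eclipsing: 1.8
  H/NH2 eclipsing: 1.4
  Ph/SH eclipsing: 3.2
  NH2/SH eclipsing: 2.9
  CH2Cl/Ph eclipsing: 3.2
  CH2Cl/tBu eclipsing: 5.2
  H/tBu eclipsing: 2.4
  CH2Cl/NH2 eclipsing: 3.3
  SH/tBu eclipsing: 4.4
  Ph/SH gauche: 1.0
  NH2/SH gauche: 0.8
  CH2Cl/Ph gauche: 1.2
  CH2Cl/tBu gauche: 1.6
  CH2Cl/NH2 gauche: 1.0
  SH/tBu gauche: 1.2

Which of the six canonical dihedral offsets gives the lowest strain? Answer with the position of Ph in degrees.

Ph at 0° (eclipsed): CH2Cl–Ph eclipsed, H–tBu eclipsed, SH–NH2 eclipsed; 3.2 + 2.4 + 2.9 = 8.5 kcal/mol.
Ph at 60° (staggered): CH2Cl–Ph gauche, CH2Cl–NH2 gauche, SH–tBu gauche, SH–NH2 gauche; 1.2 + 1.0 + 1.2 + 0.8 = 4.2 kcal/mol.
Ph at 120° (eclipsed): CH2Cl–NH2 eclipsed, H–Ph eclipsed, SH–tBu eclipsed; 3.3 + 1.8 + 4.4 = 9.5 kcal/mol.
Ph at 180° (staggered): CH2Cl–tBu gauche, CH2Cl–NH2 gauche, SH–Ph gauche, SH–tBu gauche; 1.6 + 1.0 + 1.0 + 1.2 = 4.8 kcal/mol.
Ph at 240° (eclipsed): CH2Cl–tBu eclipsed, H–NH2 eclipsed, SH–Ph eclipsed; 5.2 + 1.4 + 3.2 = 9.8 kcal/mol.
Ph at 300° (staggered): CH2Cl–Ph gauche, CH2Cl–tBu gauche, SH–Ph gauche, SH–NH2 gauche; 1.2 + 1.6 + 1.0 + 0.8 = 4.6 kcal/mol.
The minimum (4.2 kcal/mol) occurs with Ph at 60°.

60°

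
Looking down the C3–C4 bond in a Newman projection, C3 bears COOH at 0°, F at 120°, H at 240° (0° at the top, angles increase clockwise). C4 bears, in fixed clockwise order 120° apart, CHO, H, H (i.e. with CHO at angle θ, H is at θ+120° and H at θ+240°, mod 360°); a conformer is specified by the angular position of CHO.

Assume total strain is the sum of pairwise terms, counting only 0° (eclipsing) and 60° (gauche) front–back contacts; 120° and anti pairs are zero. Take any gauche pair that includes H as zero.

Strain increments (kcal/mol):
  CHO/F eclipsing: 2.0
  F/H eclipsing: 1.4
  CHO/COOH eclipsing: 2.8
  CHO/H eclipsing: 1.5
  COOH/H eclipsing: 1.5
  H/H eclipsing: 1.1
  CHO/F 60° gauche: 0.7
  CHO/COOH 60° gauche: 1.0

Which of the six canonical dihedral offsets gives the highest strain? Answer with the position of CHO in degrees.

0°

CHO at 0° is eclipsed. COOH at 0° is eclipsed with CHO at 0° (2.8); F at 120° is eclipsed with H at 120° (1.4); H at 240° is eclipsed with H at 240° (1.1). Total 5.3 kcal/mol.
CHO at 60° is staggered. COOH at 0° is gauche with CHO at 60° (1.0); F at 120° is gauche with CHO at 60° (0.7). Total 1.7 kcal/mol.
CHO at 120° is eclipsed. COOH at 0° is eclipsed with H at 0° (1.5); F at 120° is eclipsed with CHO at 120° (2.0); H at 240° is eclipsed with H at 240° (1.1). Total 4.6 kcal/mol.
CHO at 180° is staggered. F at 120° is gauche with CHO at 180° (0.7). Total 0.7 kcal/mol.
CHO at 240° is eclipsed. COOH at 0° is eclipsed with H at 0° (1.5); F at 120° is eclipsed with H at 120° (1.4); H at 240° is eclipsed with CHO at 240° (1.5). Total 4.4 kcal/mol.
CHO at 300° is staggered. COOH at 0° is gauche with CHO at 300° (1.0). Total 1.0 kcal/mol.
The maximum (5.3 kcal/mol) occurs with CHO at 0°.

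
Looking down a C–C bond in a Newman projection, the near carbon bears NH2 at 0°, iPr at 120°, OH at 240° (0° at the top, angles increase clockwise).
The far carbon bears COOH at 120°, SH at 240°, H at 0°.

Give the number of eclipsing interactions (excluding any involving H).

Non-H eclipsing pairs: iPr(120°)/COOH(120°); OH(240°)/SH(240°) — 2 interactions.

2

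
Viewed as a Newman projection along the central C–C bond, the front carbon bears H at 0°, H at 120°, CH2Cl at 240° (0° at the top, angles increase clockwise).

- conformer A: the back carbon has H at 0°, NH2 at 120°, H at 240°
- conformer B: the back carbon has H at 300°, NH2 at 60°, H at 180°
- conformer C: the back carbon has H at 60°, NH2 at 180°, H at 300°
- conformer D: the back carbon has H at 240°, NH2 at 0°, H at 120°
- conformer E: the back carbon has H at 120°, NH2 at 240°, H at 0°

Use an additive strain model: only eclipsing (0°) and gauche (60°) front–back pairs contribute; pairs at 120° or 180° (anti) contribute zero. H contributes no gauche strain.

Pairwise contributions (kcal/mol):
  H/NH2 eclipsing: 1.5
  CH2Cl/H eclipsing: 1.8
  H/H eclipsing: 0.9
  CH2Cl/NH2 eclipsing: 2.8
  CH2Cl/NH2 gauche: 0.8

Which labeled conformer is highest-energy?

E

A is eclipsed. H at 0° is eclipsed with H at 0° (0.9); H at 120° is eclipsed with NH2 at 120° (1.5); CH2Cl at 240° is eclipsed with H at 240° (1.8). Total 4.2 kcal/mol.
B (staggered): no non-H gauche contacts → 0.0 kcal/mol.
C is staggered. CH2Cl at 240° is gauche with NH2 at 180° (0.8). Total 0.8 kcal/mol.
D is eclipsed. H at 0° is eclipsed with NH2 at 0° (1.5); H at 120° is eclipsed with H at 120° (0.9); CH2Cl at 240° is eclipsed with H at 240° (1.8). Total 4.2 kcal/mol.
E is eclipsed. H at 0° is eclipsed with H at 0° (0.9); H at 120° is eclipsed with H at 120° (0.9); CH2Cl at 240° is eclipsed with NH2 at 240° (2.8). Total 4.6 kcal/mol.
E has the highest total (4.6 kcal/mol).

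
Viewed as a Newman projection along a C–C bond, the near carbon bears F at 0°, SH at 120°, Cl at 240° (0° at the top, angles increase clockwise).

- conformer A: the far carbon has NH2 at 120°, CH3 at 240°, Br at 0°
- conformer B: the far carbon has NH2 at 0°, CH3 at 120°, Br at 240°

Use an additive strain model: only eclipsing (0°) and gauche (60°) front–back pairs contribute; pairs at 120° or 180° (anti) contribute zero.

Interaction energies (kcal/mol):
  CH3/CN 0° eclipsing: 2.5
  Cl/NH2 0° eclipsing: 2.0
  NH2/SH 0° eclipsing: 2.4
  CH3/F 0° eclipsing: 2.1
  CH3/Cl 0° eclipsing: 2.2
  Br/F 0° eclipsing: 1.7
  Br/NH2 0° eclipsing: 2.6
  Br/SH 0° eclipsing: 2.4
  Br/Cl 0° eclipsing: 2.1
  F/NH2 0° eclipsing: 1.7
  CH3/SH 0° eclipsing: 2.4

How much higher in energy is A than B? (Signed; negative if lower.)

+0.1 kcal/mol

A (eclipsed): F(0°)/Br(0°) eclipsed 1.7; SH(120°)/NH2(120°) eclipsed 2.4; Cl(240°)/CH3(240°) eclipsed 2.2 → 6.3 kcal/mol.
B (eclipsed): F(0°)/NH2(0°) eclipsed 1.7; SH(120°)/CH3(120°) eclipsed 2.4; Cl(240°)/Br(240°) eclipsed 2.1 → 6.2 kcal/mol.
E(A) − E(B) = 6.3 − 6.2 = +0.1 kcal/mol.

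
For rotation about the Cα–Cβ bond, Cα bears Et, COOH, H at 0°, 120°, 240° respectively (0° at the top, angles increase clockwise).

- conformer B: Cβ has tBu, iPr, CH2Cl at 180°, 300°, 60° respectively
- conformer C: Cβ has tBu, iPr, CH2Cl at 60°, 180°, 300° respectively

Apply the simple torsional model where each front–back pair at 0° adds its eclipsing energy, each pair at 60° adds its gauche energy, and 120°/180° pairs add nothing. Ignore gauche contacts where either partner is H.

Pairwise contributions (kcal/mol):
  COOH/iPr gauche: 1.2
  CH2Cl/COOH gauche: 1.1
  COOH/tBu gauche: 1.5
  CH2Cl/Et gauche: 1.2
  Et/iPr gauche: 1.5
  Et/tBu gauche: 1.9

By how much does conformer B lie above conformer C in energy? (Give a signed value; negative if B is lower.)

B (staggered): Et(0°)/iPr(300°) gauche 1.5; Et(0°)/CH2Cl(60°) gauche 1.2; COOH(120°)/tBu(180°) gauche 1.5; COOH(120°)/CH2Cl(60°) gauche 1.1 → 5.3 kcal/mol.
C (staggered): Et(0°)/tBu(60°) gauche 1.9; Et(0°)/CH2Cl(300°) gauche 1.2; COOH(120°)/tBu(60°) gauche 1.5; COOH(120°)/iPr(180°) gauche 1.2 → 5.8 kcal/mol.
E(B) − E(C) = 5.3 − 5.8 = -0.5 kcal/mol.

-0.5 kcal/mol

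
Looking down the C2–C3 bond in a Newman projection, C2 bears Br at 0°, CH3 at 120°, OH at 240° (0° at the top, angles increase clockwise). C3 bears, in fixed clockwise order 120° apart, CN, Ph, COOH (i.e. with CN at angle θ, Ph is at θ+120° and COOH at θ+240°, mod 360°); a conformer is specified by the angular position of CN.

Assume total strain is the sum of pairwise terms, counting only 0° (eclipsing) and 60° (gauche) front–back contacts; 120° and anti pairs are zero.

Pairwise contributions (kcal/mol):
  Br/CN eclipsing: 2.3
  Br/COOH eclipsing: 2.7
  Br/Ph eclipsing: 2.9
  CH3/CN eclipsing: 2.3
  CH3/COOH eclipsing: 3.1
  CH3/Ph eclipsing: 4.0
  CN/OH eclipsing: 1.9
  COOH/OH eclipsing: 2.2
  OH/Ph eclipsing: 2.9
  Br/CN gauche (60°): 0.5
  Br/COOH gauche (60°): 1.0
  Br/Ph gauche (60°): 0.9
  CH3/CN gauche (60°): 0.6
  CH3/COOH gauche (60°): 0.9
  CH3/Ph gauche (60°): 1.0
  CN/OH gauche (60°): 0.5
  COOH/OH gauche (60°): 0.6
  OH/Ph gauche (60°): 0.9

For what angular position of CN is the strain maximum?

CN at 0° (eclipsed): Br(0°)/CN(0°) eclipsed 2.3; CH3(120°)/Ph(120°) eclipsed 4.0; OH(240°)/COOH(240°) eclipsed 2.2 → 8.5 kcal/mol.
CN at 60° (staggered): Br(0°)/CN(60°) gauche 0.5; Br(0°)/COOH(300°) gauche 1.0; CH3(120°)/CN(60°) gauche 0.6; CH3(120°)/Ph(180°) gauche 1.0; OH(240°)/Ph(180°) gauche 0.9; OH(240°)/COOH(300°) gauche 0.6 → 4.6 kcal/mol.
CN at 120° (eclipsed): Br(0°)/COOH(0°) eclipsed 2.7; CH3(120°)/CN(120°) eclipsed 2.3; OH(240°)/Ph(240°) eclipsed 2.9 → 7.9 kcal/mol.
CN at 180° (staggered): Br(0°)/Ph(300°) gauche 0.9; Br(0°)/COOH(60°) gauche 1.0; CH3(120°)/CN(180°) gauche 0.6; CH3(120°)/COOH(60°) gauche 0.9; OH(240°)/CN(180°) gauche 0.5; OH(240°)/Ph(300°) gauche 0.9 → 4.8 kcal/mol.
CN at 240° (eclipsed): Br(0°)/Ph(0°) eclipsed 2.9; CH3(120°)/COOH(120°) eclipsed 3.1; OH(240°)/CN(240°) eclipsed 1.9 → 7.9 kcal/mol.
CN at 300° (staggered): Br(0°)/CN(300°) gauche 0.5; Br(0°)/Ph(60°) gauche 0.9; CH3(120°)/Ph(60°) gauche 1.0; CH3(120°)/COOH(180°) gauche 0.9; OH(240°)/CN(300°) gauche 0.5; OH(240°)/COOH(180°) gauche 0.6 → 4.4 kcal/mol.
The maximum (8.5 kcal/mol) occurs with CN at 0°.

0°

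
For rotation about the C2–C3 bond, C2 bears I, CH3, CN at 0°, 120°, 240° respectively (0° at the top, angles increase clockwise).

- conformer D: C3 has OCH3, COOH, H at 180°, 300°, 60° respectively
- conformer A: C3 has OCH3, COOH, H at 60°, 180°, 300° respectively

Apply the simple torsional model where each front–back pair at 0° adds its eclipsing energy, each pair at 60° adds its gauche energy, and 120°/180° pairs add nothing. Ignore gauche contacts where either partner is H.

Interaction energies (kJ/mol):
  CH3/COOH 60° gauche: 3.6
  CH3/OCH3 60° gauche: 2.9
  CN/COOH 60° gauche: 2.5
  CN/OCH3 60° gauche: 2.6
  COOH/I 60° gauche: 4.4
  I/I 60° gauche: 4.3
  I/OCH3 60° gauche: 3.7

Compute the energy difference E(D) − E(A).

D is staggered. I at 0° is gauche with COOH at 300° (4.4); CH3 at 120° is gauche with OCH3 at 180° (2.9); CN at 240° is gauche with OCH3 at 180° (2.6); CN at 240° is gauche with COOH at 300° (2.5). Total 12.4 kJ/mol.
A is staggered. I at 0° is gauche with OCH3 at 60° (3.7); CH3 at 120° is gauche with OCH3 at 60° (2.9); CH3 at 120° is gauche with COOH at 180° (3.6); CN at 240° is gauche with COOH at 180° (2.5). Total 12.7 kJ/mol.
E(D) − E(A) = 12.4 − 12.7 = -0.3 kJ/mol.

-0.3 kJ/mol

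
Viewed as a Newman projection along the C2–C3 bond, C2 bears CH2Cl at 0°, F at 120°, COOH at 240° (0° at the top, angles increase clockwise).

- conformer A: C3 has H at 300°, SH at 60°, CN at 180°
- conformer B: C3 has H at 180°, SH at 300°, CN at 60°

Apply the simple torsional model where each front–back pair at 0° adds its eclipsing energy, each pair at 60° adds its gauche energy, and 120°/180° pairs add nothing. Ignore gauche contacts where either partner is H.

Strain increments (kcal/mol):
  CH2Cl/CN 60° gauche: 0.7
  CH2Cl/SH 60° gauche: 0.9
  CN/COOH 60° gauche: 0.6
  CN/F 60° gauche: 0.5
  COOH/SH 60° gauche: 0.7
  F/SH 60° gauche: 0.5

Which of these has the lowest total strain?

A

A is staggered. CH2Cl at 0° is gauche with SH at 60° (0.9); F at 120° is gauche with SH at 60° (0.5); F at 120° is gauche with CN at 180° (0.5); COOH at 240° is gauche with CN at 180° (0.6). Total 2.5 kcal/mol.
B is staggered. CH2Cl at 0° is gauche with SH at 300° (0.9); CH2Cl at 0° is gauche with CN at 60° (0.7); F at 120° is gauche with CN at 60° (0.5); COOH at 240° is gauche with SH at 300° (0.7). Total 2.8 kcal/mol.
A has the lowest total (2.5 kcal/mol).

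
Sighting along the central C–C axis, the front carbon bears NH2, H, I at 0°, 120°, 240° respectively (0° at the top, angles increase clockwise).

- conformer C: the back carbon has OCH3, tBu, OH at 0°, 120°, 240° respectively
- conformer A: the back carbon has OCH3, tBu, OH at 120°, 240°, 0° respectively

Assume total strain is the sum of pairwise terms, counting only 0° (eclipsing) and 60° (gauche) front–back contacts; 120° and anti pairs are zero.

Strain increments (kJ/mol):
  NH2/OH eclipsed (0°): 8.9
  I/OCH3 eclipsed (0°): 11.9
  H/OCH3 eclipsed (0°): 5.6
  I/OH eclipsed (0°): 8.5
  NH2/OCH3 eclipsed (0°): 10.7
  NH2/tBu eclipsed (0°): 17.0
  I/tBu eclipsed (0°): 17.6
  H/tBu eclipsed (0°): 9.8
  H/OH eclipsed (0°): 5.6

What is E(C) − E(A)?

-3.1 kJ/mol

C is eclipsed. NH2 at 0° is eclipsed with OCH3 at 0° (10.7); H at 120° is eclipsed with tBu at 120° (9.8); I at 240° is eclipsed with OH at 240° (8.5). Total 29.0 kJ/mol.
A is eclipsed. NH2 at 0° is eclipsed with OH at 0° (8.9); H at 120° is eclipsed with OCH3 at 120° (5.6); I at 240° is eclipsed with tBu at 240° (17.6). Total 32.1 kJ/mol.
E(C) − E(A) = 29.0 − 32.1 = -3.1 kJ/mol.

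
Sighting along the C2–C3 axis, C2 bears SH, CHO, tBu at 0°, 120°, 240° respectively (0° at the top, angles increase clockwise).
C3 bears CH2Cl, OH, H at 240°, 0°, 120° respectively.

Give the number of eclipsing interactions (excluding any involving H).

2

Non-H eclipsing pairs: SH(0°)/OH(0°); tBu(240°)/CH2Cl(240°) — 2 interactions.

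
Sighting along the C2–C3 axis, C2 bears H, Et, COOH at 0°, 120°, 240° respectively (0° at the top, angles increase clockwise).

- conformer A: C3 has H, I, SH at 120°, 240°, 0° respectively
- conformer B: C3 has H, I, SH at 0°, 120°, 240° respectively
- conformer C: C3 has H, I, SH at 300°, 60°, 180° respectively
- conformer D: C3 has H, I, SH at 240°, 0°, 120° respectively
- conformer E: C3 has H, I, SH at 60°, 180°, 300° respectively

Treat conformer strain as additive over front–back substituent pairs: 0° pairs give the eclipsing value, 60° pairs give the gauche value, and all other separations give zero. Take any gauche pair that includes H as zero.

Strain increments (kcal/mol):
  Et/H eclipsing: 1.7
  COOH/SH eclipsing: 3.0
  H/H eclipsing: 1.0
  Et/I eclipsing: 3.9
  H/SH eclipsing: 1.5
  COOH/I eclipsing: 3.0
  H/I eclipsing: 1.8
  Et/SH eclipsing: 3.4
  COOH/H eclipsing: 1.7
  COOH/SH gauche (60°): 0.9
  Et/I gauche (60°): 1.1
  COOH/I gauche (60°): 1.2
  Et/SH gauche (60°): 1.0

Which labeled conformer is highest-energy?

B

A (eclipsed): H–SH eclipsed, Et–H eclipsed, COOH–I eclipsed; 1.5 + 1.7 + 3.0 = 6.2 kcal/mol.
B (eclipsed): H–H eclipsed, Et–I eclipsed, COOH–SH eclipsed; 1.0 + 3.9 + 3.0 = 7.9 kcal/mol.
C (staggered): Et–I gauche, Et–SH gauche, COOH–SH gauche; 1.1 + 1.0 + 0.9 = 3.0 kcal/mol.
D (eclipsed): H–I eclipsed, Et–SH eclipsed, COOH–H eclipsed; 1.8 + 3.4 + 1.7 = 6.9 kcal/mol.
E (staggered): Et–I gauche, COOH–I gauche, COOH–SH gauche; 1.1 + 1.2 + 0.9 = 3.2 kcal/mol.
B has the highest total (7.9 kcal/mol).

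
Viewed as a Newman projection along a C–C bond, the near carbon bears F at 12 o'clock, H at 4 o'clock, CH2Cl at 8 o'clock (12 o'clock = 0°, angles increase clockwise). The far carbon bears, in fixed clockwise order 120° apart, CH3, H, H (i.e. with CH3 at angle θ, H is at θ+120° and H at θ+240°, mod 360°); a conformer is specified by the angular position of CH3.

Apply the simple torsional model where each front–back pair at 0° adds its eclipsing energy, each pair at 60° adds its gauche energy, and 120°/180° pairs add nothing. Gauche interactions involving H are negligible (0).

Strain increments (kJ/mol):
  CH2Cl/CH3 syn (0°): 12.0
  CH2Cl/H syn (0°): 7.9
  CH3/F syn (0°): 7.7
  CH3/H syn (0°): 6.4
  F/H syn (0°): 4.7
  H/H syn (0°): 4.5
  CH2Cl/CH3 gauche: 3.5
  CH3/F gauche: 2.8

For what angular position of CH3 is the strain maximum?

CH3 at 0° (eclipsed): F(0°)/CH3(0°) eclipsed 7.7; H(120°)/H(120°) eclipsed 4.5; CH2Cl(240°)/H(240°) eclipsed 7.9 → 20.1 kJ/mol.
CH3 at 60° (staggered): F(0°)/CH3(60°) gauche 2.8 → 2.8 kJ/mol.
CH3 at 120° (eclipsed): F(0°)/H(0°) eclipsed 4.7; H(120°)/CH3(120°) eclipsed 6.4; CH2Cl(240°)/H(240°) eclipsed 7.9 → 19.0 kJ/mol.
CH3 at 180° (staggered): CH2Cl(240°)/CH3(180°) gauche 3.5 → 3.5 kJ/mol.
CH3 at 240° (eclipsed): F(0°)/H(0°) eclipsed 4.7; H(120°)/H(120°) eclipsed 4.5; CH2Cl(240°)/CH3(240°) eclipsed 12.0 → 21.2 kJ/mol.
CH3 at 300° (staggered): F(0°)/CH3(300°) gauche 2.8; CH2Cl(240°)/CH3(300°) gauche 3.5 → 6.3 kJ/mol.
The maximum (21.2 kJ/mol) occurs with CH3 at 240°.

240°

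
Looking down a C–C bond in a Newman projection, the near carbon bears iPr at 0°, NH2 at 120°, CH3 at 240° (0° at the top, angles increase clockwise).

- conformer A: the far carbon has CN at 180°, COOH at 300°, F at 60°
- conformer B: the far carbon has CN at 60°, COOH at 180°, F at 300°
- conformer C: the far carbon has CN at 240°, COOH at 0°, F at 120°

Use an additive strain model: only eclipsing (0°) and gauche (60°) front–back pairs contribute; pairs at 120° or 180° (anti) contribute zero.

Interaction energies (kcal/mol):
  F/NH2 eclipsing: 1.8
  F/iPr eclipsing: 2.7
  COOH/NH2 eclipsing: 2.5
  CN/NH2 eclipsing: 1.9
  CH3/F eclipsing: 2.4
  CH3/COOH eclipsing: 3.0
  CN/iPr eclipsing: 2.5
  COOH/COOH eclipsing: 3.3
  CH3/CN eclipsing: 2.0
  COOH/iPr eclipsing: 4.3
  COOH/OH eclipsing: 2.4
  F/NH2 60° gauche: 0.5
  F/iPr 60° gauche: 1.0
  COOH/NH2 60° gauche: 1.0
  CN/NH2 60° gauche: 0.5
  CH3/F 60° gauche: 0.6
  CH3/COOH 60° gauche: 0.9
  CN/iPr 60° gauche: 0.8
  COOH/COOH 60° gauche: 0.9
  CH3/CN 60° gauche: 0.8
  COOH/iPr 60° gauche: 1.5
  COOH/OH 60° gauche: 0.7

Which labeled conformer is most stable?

B

A (staggered): iPr(0°)/COOH(300°) gauche 1.5; iPr(0°)/F(60°) gauche 1.0; NH2(120°)/CN(180°) gauche 0.5; NH2(120°)/F(60°) gauche 0.5; CH3(240°)/CN(180°) gauche 0.8; CH3(240°)/COOH(300°) gauche 0.9 → 5.2 kcal/mol.
B (staggered): iPr(0°)/CN(60°) gauche 0.8; iPr(0°)/F(300°) gauche 1.0; NH2(120°)/CN(60°) gauche 0.5; NH2(120°)/COOH(180°) gauche 1.0; CH3(240°)/COOH(180°) gauche 0.9; CH3(240°)/F(300°) gauche 0.6 → 4.8 kcal/mol.
C (eclipsed): iPr(0°)/COOH(0°) eclipsed 4.3; NH2(120°)/F(120°) eclipsed 1.8; CH3(240°)/CN(240°) eclipsed 2.0 → 8.1 kcal/mol.
B has the lowest total (4.8 kcal/mol).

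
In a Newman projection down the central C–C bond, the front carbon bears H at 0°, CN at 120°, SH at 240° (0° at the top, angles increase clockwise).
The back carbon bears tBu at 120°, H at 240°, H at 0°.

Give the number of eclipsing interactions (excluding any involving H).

1

Non-H eclipsing pairs: CN(120°)/tBu(120°) — 1 interaction.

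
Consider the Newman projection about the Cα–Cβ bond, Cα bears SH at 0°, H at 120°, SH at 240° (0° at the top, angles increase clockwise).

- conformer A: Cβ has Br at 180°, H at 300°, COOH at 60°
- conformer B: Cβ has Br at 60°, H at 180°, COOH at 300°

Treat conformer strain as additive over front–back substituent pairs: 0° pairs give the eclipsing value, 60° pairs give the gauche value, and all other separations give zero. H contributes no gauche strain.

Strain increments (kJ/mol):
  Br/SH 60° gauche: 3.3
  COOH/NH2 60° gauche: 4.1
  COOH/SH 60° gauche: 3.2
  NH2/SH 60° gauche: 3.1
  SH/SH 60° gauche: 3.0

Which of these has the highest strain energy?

A is staggered. SH at 0° is gauche with COOH at 60° (3.2); SH at 240° is gauche with Br at 180° (3.3). Total 6.5 kJ/mol.
B is staggered. SH at 0° is gauche with Br at 60° (3.3); SH at 0° is gauche with COOH at 300° (3.2); SH at 240° is gauche with COOH at 300° (3.2). Total 9.7 kJ/mol.
B has the highest total (9.7 kJ/mol).

B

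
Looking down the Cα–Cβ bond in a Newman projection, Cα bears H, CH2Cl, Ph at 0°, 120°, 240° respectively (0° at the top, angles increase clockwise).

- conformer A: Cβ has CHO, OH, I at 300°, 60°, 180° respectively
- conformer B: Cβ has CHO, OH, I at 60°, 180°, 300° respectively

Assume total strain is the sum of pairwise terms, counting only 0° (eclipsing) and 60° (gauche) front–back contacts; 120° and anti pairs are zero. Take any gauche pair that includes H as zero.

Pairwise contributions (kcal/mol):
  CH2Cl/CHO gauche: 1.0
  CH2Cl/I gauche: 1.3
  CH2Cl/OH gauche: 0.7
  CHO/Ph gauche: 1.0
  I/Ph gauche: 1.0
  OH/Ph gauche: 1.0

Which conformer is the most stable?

A (staggered): CH2Cl–OH gauche, CH2Cl–I gauche, Ph–CHO gauche, Ph–I gauche; 0.7 + 1.3 + 1.0 + 1.0 = 4.0 kcal/mol.
B (staggered): CH2Cl–CHO gauche, CH2Cl–OH gauche, Ph–OH gauche, Ph–I gauche; 1.0 + 0.7 + 1.0 + 1.0 = 3.7 kcal/mol.
B has the lowest total (3.7 kcal/mol).

B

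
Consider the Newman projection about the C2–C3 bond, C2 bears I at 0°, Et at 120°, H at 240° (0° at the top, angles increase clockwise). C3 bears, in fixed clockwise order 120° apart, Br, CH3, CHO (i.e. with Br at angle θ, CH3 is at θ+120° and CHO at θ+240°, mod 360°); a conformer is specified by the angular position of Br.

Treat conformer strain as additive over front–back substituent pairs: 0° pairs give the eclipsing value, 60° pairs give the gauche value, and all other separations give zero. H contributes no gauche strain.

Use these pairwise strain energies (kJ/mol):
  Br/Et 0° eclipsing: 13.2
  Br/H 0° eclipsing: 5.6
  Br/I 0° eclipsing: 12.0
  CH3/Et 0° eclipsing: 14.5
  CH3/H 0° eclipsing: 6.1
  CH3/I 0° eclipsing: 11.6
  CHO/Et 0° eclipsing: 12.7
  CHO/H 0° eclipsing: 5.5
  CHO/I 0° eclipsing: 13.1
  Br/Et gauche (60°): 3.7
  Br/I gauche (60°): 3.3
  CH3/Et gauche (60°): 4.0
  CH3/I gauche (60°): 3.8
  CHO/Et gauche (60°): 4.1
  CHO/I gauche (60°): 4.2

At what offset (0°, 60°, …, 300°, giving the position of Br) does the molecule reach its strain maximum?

Br at 0° is eclipsed. I at 0° is eclipsed with Br at 0° (12.0); Et at 120° is eclipsed with CH3 at 120° (14.5); H at 240° is eclipsed with CHO at 240° (5.5). Total 32.0 kJ/mol.
Br at 60° is staggered. I at 0° is gauche with Br at 60° (3.3); I at 0° is gauche with CHO at 300° (4.2); Et at 120° is gauche with Br at 60° (3.7); Et at 120° is gauche with CH3 at 180° (4.0). Total 15.2 kJ/mol.
Br at 120° is eclipsed. I at 0° is eclipsed with CHO at 0° (13.1); Et at 120° is eclipsed with Br at 120° (13.2); H at 240° is eclipsed with CH3 at 240° (6.1). Total 32.4 kJ/mol.
Br at 180° is staggered. I at 0° is gauche with CH3 at 300° (3.8); I at 0° is gauche with CHO at 60° (4.2); Et at 120° is gauche with Br at 180° (3.7); Et at 120° is gauche with CHO at 60° (4.1). Total 15.8 kJ/mol.
Br at 240° is eclipsed. I at 0° is eclipsed with CH3 at 0° (11.6); Et at 120° is eclipsed with CHO at 120° (12.7); H at 240° is eclipsed with Br at 240° (5.6). Total 29.9 kJ/mol.
Br at 300° is staggered. I at 0° is gauche with Br at 300° (3.3); I at 0° is gauche with CH3 at 60° (3.8); Et at 120° is gauche with CH3 at 60° (4.0); Et at 120° is gauche with CHO at 180° (4.1). Total 15.2 kJ/mol.
The maximum (32.4 kJ/mol) occurs with Br at 120°.

120°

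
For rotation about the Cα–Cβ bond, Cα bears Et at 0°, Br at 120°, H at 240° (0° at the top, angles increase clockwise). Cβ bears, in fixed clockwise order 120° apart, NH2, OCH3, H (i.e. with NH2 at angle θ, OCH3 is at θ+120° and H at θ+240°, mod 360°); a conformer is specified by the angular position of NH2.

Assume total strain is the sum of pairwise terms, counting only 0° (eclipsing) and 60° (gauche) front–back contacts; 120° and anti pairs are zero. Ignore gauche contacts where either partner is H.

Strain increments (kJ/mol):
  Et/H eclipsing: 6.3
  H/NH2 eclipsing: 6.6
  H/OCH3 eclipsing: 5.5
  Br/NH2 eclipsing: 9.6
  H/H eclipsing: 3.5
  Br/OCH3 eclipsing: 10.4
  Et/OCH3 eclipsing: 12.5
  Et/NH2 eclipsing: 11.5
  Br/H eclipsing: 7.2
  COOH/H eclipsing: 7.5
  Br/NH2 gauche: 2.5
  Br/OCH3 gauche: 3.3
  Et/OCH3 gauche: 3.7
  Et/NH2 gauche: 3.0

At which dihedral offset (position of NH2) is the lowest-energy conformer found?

180°

NH2 at 0° (eclipsed): Et–NH2 eclipsed, Br–OCH3 eclipsed, H–H eclipsed; 11.5 + 10.4 + 3.5 = 25.4 kJ/mol.
NH2 at 60° (staggered): Et–NH2 gauche, Br–NH2 gauche, Br–OCH3 gauche; 3.0 + 2.5 + 3.3 = 8.8 kJ/mol.
NH2 at 120° (eclipsed): Et–H eclipsed, Br–NH2 eclipsed, H–OCH3 eclipsed; 6.3 + 9.6 + 5.5 = 21.4 kJ/mol.
NH2 at 180° (staggered): Et–OCH3 gauche, Br–NH2 gauche; 3.7 + 2.5 = 6.2 kJ/mol.
NH2 at 240° (eclipsed): Et–OCH3 eclipsed, Br–H eclipsed, H–NH2 eclipsed; 12.5 + 7.2 + 6.6 = 26.3 kJ/mol.
NH2 at 300° (staggered): Et–NH2 gauche, Et–OCH3 gauche, Br–OCH3 gauche; 3.0 + 3.7 + 3.3 = 10.0 kJ/mol.
The minimum (6.2 kJ/mol) occurs with NH2 at 180°.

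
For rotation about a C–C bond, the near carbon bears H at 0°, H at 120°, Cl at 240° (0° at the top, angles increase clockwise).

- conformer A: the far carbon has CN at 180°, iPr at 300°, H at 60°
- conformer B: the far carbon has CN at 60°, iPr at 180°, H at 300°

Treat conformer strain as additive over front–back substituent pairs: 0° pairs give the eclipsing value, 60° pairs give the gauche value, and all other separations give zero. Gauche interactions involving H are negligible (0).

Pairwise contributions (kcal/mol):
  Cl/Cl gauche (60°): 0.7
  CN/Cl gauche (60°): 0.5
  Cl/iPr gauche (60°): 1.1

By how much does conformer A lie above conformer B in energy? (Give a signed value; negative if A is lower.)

+0.5 kcal/mol

A is staggered. Cl at 240° is gauche with CN at 180° (0.5); Cl at 240° is gauche with iPr at 300° (1.1). Total 1.6 kcal/mol.
B is staggered. Cl at 240° is gauche with iPr at 180° (1.1). Total 1.1 kcal/mol.
E(A) − E(B) = 1.6 − 1.1 = +0.5 kcal/mol.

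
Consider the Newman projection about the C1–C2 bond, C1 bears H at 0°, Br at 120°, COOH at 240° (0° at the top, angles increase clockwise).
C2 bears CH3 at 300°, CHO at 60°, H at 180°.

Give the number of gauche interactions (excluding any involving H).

2

Non-H gauche pairs: Br(120°)/CHO(60°); COOH(240°)/CH3(300°) — 2 interactions.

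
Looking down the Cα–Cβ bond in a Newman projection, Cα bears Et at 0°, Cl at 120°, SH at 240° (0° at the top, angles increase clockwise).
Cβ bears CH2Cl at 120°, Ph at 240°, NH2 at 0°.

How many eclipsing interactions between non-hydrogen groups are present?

Non-H eclipsing pairs: Et(0°)/NH2(0°); Cl(120°)/CH2Cl(120°); SH(240°)/Ph(240°) — 3 interactions.

3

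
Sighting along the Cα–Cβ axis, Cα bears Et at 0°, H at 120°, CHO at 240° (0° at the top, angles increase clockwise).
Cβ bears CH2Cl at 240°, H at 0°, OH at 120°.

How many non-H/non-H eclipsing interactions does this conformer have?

1

Non-H eclipsing pairs: CHO(240°)/CH2Cl(240°) — 1 interaction.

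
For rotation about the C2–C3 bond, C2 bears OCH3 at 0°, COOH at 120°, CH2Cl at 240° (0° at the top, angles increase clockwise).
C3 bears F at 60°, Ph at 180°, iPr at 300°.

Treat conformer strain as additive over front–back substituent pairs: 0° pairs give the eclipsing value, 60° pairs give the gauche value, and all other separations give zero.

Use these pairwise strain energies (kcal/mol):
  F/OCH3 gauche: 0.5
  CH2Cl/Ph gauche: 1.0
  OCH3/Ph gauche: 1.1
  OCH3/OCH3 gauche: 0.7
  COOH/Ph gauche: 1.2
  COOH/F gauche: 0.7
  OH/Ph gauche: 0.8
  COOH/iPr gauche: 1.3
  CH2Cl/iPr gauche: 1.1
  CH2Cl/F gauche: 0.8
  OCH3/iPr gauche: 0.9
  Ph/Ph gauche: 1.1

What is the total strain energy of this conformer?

This conformer (staggered): OCH3(0°)/F(60°) gauche 0.5; OCH3(0°)/iPr(300°) gauche 0.9; COOH(120°)/F(60°) gauche 0.7; COOH(120°)/Ph(180°) gauche 1.2; CH2Cl(240°)/Ph(180°) gauche 1.0; CH2Cl(240°)/iPr(300°) gauche 1.1 → 5.4 kcal/mol.

5.4 kcal/mol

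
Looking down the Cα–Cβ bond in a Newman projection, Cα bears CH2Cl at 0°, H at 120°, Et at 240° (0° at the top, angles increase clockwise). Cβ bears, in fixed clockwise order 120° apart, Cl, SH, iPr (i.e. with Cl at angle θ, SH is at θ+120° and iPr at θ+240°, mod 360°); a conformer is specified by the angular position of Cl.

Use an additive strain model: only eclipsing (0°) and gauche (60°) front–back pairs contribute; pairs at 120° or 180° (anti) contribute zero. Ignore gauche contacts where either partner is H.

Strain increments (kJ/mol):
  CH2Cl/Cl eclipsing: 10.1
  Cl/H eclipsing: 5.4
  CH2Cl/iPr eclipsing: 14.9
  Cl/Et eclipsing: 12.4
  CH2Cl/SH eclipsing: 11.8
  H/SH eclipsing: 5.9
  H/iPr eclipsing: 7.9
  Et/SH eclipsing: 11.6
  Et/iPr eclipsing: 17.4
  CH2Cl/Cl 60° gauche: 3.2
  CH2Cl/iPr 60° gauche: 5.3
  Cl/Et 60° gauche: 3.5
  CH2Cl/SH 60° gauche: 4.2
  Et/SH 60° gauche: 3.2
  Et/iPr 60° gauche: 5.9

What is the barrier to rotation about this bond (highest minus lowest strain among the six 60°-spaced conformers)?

17.2 kJ/mol

Cl at 0° (eclipsed): CH2Cl(0°)/Cl(0°) eclipsed 10.1; H(120°)/SH(120°) eclipsed 5.9; Et(240°)/iPr(240°) eclipsed 17.4 → 33.4 kJ/mol.
Cl at 60° (staggered): CH2Cl(0°)/Cl(60°) gauche 3.2; CH2Cl(0°)/iPr(300°) gauche 5.3; Et(240°)/SH(180°) gauche 3.2; Et(240°)/iPr(300°) gauche 5.9 → 17.6 kJ/mol.
Cl at 120° (eclipsed): CH2Cl(0°)/iPr(0°) eclipsed 14.9; H(120°)/Cl(120°) eclipsed 5.4; Et(240°)/SH(240°) eclipsed 11.6 → 31.9 kJ/mol.
Cl at 180° (staggered): CH2Cl(0°)/SH(300°) gauche 4.2; CH2Cl(0°)/iPr(60°) gauche 5.3; Et(240°)/Cl(180°) gauche 3.5; Et(240°)/SH(300°) gauche 3.2 → 16.2 kJ/mol.
Cl at 240° (eclipsed): CH2Cl(0°)/SH(0°) eclipsed 11.8; H(120°)/iPr(120°) eclipsed 7.9; Et(240°)/Cl(240°) eclipsed 12.4 → 32.1 kJ/mol.
Cl at 300° (staggered): CH2Cl(0°)/Cl(300°) gauche 3.2; CH2Cl(0°)/SH(60°) gauche 4.2; Et(240°)/Cl(300°) gauche 3.5; Et(240°)/iPr(180°) gauche 5.9 → 16.8 kJ/mol.
Max at 0° (33.4 kJ/mol), min at 180° (16.2 kJ/mol); barrier = 17.2 kJ/mol.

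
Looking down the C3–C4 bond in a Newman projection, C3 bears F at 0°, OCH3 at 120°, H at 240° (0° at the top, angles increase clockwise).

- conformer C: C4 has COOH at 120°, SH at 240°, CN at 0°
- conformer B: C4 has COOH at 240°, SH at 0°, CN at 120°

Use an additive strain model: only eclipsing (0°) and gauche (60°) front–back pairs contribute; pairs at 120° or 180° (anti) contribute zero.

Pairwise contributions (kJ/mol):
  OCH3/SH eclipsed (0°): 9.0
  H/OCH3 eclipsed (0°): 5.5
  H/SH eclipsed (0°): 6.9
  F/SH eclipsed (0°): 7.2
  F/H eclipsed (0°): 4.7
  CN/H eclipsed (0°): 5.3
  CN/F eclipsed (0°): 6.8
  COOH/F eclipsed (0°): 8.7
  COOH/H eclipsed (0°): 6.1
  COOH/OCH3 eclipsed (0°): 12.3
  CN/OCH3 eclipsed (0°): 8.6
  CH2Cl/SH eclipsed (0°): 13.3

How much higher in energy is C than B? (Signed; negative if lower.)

+4.1 kJ/mol

C (eclipsed): F–CN eclipsed, OCH3–COOH eclipsed, H–SH eclipsed; 6.8 + 12.3 + 6.9 = 26.0 kJ/mol.
B (eclipsed): F–SH eclipsed, OCH3–CN eclipsed, H–COOH eclipsed; 7.2 + 8.6 + 6.1 = 21.9 kJ/mol.
E(C) − E(B) = 26.0 − 21.9 = +4.1 kJ/mol.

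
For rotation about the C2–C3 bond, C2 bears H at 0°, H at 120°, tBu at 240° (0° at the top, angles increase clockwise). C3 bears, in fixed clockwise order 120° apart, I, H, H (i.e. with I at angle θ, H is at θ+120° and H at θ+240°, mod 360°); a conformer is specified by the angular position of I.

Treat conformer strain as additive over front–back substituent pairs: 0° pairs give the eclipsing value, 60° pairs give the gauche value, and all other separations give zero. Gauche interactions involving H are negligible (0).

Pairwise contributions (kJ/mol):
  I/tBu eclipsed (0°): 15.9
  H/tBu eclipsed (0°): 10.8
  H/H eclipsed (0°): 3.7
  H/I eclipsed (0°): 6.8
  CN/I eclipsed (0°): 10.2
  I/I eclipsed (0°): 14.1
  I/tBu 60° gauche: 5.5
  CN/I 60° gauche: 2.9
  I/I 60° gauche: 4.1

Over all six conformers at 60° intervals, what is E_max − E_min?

I at 0° (eclipsed): H(0°)/I(0°) eclipsed 6.8; H(120°)/H(120°) eclipsed 3.7; tBu(240°)/H(240°) eclipsed 10.8 → 21.3 kJ/mol.
I at 60° (staggered): no non-H gauche contacts → 0.0 kJ/mol.
I at 120° (eclipsed): H(0°)/H(0°) eclipsed 3.7; H(120°)/I(120°) eclipsed 6.8; tBu(240°)/H(240°) eclipsed 10.8 → 21.3 kJ/mol.
I at 180° (staggered): tBu(240°)/I(180°) gauche 5.5 → 5.5 kJ/mol.
I at 240° (eclipsed): H(0°)/H(0°) eclipsed 3.7; H(120°)/H(120°) eclipsed 3.7; tBu(240°)/I(240°) eclipsed 15.9 → 23.3 kJ/mol.
I at 300° (staggered): tBu(240°)/I(300°) gauche 5.5 → 5.5 kJ/mol.
Max at 240° (23.3 kJ/mol), min at 60° (0.0 kJ/mol); barrier = 23.3 kJ/mol.

23.3 kJ/mol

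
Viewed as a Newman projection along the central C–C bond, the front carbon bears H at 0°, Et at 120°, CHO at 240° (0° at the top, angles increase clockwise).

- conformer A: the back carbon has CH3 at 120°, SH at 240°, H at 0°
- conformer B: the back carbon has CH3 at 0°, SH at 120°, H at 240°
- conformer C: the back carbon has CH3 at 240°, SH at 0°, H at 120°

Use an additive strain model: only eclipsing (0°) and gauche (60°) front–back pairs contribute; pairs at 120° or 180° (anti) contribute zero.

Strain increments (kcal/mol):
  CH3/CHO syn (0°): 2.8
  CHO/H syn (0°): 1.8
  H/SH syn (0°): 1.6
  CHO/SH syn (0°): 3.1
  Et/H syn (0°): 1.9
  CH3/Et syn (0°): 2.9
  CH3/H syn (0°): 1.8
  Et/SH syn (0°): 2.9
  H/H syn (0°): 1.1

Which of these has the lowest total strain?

A (eclipsed): H(0°)/H(0°) eclipsed 1.1; Et(120°)/CH3(120°) eclipsed 2.9; CHO(240°)/SH(240°) eclipsed 3.1 → 7.1 kcal/mol.
B (eclipsed): H(0°)/CH3(0°) eclipsed 1.8; Et(120°)/SH(120°) eclipsed 2.9; CHO(240°)/H(240°) eclipsed 1.8 → 6.5 kcal/mol.
C (eclipsed): H(0°)/SH(0°) eclipsed 1.6; Et(120°)/H(120°) eclipsed 1.9; CHO(240°)/CH3(240°) eclipsed 2.8 → 6.3 kcal/mol.
C has the lowest total (6.3 kcal/mol).

C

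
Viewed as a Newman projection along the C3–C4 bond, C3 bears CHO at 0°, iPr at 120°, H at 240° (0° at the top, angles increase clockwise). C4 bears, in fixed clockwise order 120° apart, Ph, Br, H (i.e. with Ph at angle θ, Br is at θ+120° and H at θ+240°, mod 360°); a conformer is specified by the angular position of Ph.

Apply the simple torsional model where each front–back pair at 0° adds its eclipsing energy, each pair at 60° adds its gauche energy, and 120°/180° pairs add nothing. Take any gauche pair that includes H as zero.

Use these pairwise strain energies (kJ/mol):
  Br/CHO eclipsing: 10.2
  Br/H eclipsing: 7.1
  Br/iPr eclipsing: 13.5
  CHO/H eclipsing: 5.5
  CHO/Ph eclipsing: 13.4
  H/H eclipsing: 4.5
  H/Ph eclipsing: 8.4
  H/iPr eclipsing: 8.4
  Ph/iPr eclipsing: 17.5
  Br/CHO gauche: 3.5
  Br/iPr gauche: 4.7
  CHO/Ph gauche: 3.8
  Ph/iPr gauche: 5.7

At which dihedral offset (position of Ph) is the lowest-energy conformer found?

Ph at 0° is eclipsed. CHO at 0° is eclipsed with Ph at 0° (13.4); iPr at 120° is eclipsed with Br at 120° (13.5); H at 240° is eclipsed with H at 240° (4.5). Total 31.4 kJ/mol.
Ph at 60° is staggered. CHO at 0° is gauche with Ph at 60° (3.8); iPr at 120° is gauche with Ph at 60° (5.7); iPr at 120° is gauche with Br at 180° (4.7). Total 14.2 kJ/mol.
Ph at 120° is eclipsed. CHO at 0° is eclipsed with H at 0° (5.5); iPr at 120° is eclipsed with Ph at 120° (17.5); H at 240° is eclipsed with Br at 240° (7.1). Total 30.1 kJ/mol.
Ph at 180° is staggered. CHO at 0° is gauche with Br at 300° (3.5); iPr at 120° is gauche with Ph at 180° (5.7). Total 9.2 kJ/mol.
Ph at 240° is eclipsed. CHO at 0° is eclipsed with Br at 0° (10.2); iPr at 120° is eclipsed with H at 120° (8.4); H at 240° is eclipsed with Ph at 240° (8.4). Total 27.0 kJ/mol.
Ph at 300° is staggered. CHO at 0° is gauche with Ph at 300° (3.8); CHO at 0° is gauche with Br at 60° (3.5); iPr at 120° is gauche with Br at 60° (4.7). Total 12.0 kJ/mol.
The minimum (9.2 kJ/mol) occurs with Ph at 180°.

180°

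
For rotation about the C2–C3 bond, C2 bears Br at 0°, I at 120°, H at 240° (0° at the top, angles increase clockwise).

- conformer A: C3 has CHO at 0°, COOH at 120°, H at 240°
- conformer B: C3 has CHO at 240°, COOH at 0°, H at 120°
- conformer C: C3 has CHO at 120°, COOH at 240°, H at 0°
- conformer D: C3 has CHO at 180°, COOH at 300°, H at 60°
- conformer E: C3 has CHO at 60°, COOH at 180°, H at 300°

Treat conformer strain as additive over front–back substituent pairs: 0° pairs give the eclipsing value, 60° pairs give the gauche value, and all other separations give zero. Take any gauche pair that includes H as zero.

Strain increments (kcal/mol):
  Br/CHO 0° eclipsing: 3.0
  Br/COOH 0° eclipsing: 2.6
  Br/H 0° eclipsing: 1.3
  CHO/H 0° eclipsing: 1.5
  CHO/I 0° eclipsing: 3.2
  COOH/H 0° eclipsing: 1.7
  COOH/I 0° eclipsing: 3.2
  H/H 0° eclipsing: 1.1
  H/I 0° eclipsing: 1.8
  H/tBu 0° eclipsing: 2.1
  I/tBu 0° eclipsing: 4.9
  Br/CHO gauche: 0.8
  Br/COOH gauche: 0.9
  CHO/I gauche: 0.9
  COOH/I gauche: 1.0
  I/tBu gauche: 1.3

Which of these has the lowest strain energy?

D

A (eclipsed): Br(0°)/CHO(0°) eclipsed 3.0; I(120°)/COOH(120°) eclipsed 3.2; H(240°)/H(240°) eclipsed 1.1 → 7.3 kcal/mol.
B (eclipsed): Br(0°)/COOH(0°) eclipsed 2.6; I(120°)/H(120°) eclipsed 1.8; H(240°)/CHO(240°) eclipsed 1.5 → 5.9 kcal/mol.
C (eclipsed): Br(0°)/H(0°) eclipsed 1.3; I(120°)/CHO(120°) eclipsed 3.2; H(240°)/COOH(240°) eclipsed 1.7 → 6.2 kcal/mol.
D (staggered): Br(0°)/COOH(300°) gauche 0.9; I(120°)/CHO(180°) gauche 0.9 → 1.8 kcal/mol.
E (staggered): Br(0°)/CHO(60°) gauche 0.8; I(120°)/CHO(60°) gauche 0.9; I(120°)/COOH(180°) gauche 1.0 → 2.7 kcal/mol.
D has the lowest total (1.8 kcal/mol).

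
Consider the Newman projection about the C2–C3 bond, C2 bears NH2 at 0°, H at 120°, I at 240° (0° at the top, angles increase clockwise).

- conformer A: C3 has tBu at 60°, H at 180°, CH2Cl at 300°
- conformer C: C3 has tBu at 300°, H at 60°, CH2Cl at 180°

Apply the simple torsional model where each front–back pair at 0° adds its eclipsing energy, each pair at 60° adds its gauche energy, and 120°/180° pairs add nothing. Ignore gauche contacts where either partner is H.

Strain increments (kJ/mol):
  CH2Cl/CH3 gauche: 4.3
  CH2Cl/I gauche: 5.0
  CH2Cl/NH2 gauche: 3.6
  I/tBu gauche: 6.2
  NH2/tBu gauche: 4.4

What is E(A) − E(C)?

-2.6 kJ/mol

A (staggered): NH2–tBu gauche, NH2–CH2Cl gauche, I–CH2Cl gauche; 4.4 + 3.6 + 5.0 = 13.0 kJ/mol.
C (staggered): NH2–tBu gauche, I–tBu gauche, I–CH2Cl gauche; 4.4 + 6.2 + 5.0 = 15.6 kJ/mol.
E(A) − E(C) = 13.0 − 15.6 = -2.6 kJ/mol.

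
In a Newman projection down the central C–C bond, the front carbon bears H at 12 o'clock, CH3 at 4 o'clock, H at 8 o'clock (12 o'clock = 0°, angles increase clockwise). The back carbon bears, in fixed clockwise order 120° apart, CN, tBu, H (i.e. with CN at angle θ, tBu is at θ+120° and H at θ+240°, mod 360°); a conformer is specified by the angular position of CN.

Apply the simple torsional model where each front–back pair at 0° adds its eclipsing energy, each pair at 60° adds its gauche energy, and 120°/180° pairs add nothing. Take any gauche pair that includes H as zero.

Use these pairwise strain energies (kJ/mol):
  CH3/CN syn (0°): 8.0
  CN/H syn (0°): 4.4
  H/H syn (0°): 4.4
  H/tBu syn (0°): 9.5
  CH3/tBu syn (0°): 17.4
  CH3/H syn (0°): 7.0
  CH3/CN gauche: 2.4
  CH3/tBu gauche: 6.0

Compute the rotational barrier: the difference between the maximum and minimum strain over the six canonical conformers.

23.8 kJ/mol

CN at 0° (eclipsed): H(0°)/CN(0°) eclipsed 4.4; CH3(120°)/tBu(120°) eclipsed 17.4; H(240°)/H(240°) eclipsed 4.4 → 26.2 kJ/mol.
CN at 60° (staggered): CH3(120°)/CN(60°) gauche 2.4; CH3(120°)/tBu(180°) gauche 6.0 → 8.4 kJ/mol.
CN at 120° (eclipsed): H(0°)/H(0°) eclipsed 4.4; CH3(120°)/CN(120°) eclipsed 8.0; H(240°)/tBu(240°) eclipsed 9.5 → 21.9 kJ/mol.
CN at 180° (staggered): CH3(120°)/CN(180°) gauche 2.4 → 2.4 kJ/mol.
CN at 240° (eclipsed): H(0°)/tBu(0°) eclipsed 9.5; CH3(120°)/H(120°) eclipsed 7.0; H(240°)/CN(240°) eclipsed 4.4 → 20.9 kJ/mol.
CN at 300° (staggered): CH3(120°)/tBu(60°) gauche 6.0 → 6.0 kJ/mol.
Max at 0° (26.2 kJ/mol), min at 180° (2.4 kJ/mol); barrier = 23.8 kJ/mol.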